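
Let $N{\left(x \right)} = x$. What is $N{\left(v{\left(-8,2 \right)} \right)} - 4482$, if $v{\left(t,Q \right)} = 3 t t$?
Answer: $-4290$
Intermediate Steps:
$v{\left(t,Q \right)} = 3 t^{2}$
$N{\left(v{\left(-8,2 \right)} \right)} - 4482 = 3 \left(-8\right)^{2} - 4482 = 3 \cdot 64 - 4482 = 192 - 4482 = -4290$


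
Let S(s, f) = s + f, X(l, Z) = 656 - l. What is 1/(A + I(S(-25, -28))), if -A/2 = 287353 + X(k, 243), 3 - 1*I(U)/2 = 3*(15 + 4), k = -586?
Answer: -1/577298 ≈ -1.7322e-6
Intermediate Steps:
S(s, f) = f + s
I(U) = -108 (I(U) = 6 - 6*(15 + 4) = 6 - 6*19 = 6 - 2*57 = 6 - 114 = -108)
A = -577190 (A = -2*(287353 + (656 - 1*(-586))) = -2*(287353 + (656 + 586)) = -2*(287353 + 1242) = -2*288595 = -577190)
1/(A + I(S(-25, -28))) = 1/(-577190 - 108) = 1/(-577298) = -1/577298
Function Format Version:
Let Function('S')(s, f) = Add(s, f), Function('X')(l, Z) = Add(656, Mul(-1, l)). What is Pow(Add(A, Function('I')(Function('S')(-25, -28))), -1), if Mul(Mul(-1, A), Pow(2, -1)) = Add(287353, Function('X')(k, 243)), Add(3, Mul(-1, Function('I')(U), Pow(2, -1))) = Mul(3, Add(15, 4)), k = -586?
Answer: Rational(-1, 577298) ≈ -1.7322e-6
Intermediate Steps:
Function('S')(s, f) = Add(f, s)
Function('I')(U) = -108 (Function('I')(U) = Add(6, Mul(-2, Mul(3, Add(15, 4)))) = Add(6, Mul(-2, Mul(3, 19))) = Add(6, Mul(-2, 57)) = Add(6, -114) = -108)
A = -577190 (A = Mul(-2, Add(287353, Add(656, Mul(-1, -586)))) = Mul(-2, Add(287353, Add(656, 586))) = Mul(-2, Add(287353, 1242)) = Mul(-2, 288595) = -577190)
Pow(Add(A, Function('I')(Function('S')(-25, -28))), -1) = Pow(Add(-577190, -108), -1) = Pow(-577298, -1) = Rational(-1, 577298)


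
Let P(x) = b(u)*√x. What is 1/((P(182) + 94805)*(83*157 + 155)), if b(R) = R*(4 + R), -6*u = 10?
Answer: 1535841/1919952295618190 + 63*√182/1919952295618190 ≈ 8.0038e-10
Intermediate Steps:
u = -5/3 (u = -⅙*10 = -5/3 ≈ -1.6667)
P(x) = -35*√x/9 (P(x) = (-5*(4 - 5/3)/3)*√x = (-5/3*7/3)*√x = -35*√x/9)
1/((P(182) + 94805)*(83*157 + 155)) = 1/((-35*√182/9 + 94805)*(83*157 + 155)) = 1/((94805 - 35*√182/9)*(13031 + 155)) = 1/((94805 - 35*√182/9)*13186) = (1/13186)/(94805 - 35*√182/9) = 1/(13186*(94805 - 35*√182/9))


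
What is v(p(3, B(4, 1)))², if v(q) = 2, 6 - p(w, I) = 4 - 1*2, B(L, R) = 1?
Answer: 4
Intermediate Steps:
p(w, I) = 4 (p(w, I) = 6 - (4 - 1*2) = 6 - (4 - 2) = 6 - 1*2 = 6 - 2 = 4)
v(p(3, B(4, 1)))² = 2² = 4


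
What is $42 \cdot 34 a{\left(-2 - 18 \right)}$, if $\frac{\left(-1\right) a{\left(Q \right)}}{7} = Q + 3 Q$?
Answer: $799680$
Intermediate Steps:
$a{\left(Q \right)} = - 28 Q$ ($a{\left(Q \right)} = - 7 \left(Q + 3 Q\right) = - 7 \cdot 4 Q = - 28 Q$)
$42 \cdot 34 a{\left(-2 - 18 \right)} = 42 \cdot 34 \left(- 28 \left(-2 - 18\right)\right) = 1428 \left(- 28 \left(-2 - 18\right)\right) = 1428 \left(\left(-28\right) \left(-20\right)\right) = 1428 \cdot 560 = 799680$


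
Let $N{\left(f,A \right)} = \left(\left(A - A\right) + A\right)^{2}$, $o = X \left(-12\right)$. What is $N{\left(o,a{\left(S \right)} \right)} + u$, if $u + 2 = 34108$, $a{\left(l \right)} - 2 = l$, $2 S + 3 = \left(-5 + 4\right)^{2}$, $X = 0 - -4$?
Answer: $34107$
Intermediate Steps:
$X = 4$ ($X = 0 + 4 = 4$)
$S = -1$ ($S = - \frac{3}{2} + \frac{\left(-5 + 4\right)^{2}}{2} = - \frac{3}{2} + \frac{\left(-1\right)^{2}}{2} = - \frac{3}{2} + \frac{1}{2} \cdot 1 = - \frac{3}{2} + \frac{1}{2} = -1$)
$a{\left(l \right)} = 2 + l$
$o = -48$ ($o = 4 \left(-12\right) = -48$)
$N{\left(f,A \right)} = A^{2}$ ($N{\left(f,A \right)} = \left(0 + A\right)^{2} = A^{2}$)
$u = 34106$ ($u = -2 + 34108 = 34106$)
$N{\left(o,a{\left(S \right)} \right)} + u = \left(2 - 1\right)^{2} + 34106 = 1^{2} + 34106 = 1 + 34106 = 34107$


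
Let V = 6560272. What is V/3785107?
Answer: 6560272/3785107 ≈ 1.7332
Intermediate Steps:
V/3785107 = 6560272/3785107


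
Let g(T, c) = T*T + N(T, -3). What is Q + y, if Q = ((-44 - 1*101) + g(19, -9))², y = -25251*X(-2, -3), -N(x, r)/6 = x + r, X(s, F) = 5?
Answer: -111855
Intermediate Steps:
N(x, r) = -6*r - 6*x (N(x, r) = -6*(x + r) = -6*(r + x) = -6*r - 6*x)
g(T, c) = 18 + T² - 6*T (g(T, c) = T*T + (-6*(-3) - 6*T) = T² + (18 - 6*T) = 18 + T² - 6*T)
y = -126255 (y = -25251*5 = -126255)
Q = 14400 (Q = ((-44 - 1*101) + (18 + 19² - 6*19))² = ((-44 - 101) + (18 + 361 - 114))² = (-145 + 265)² = 120² = 14400)
Q + y = 14400 - 126255 = -111855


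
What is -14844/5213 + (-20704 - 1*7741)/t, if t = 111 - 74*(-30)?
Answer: -182885149/12151503 ≈ -15.050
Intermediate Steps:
t = 2331 (t = 111 + 2220 = 2331)
-14844/5213 + (-20704 - 1*7741)/t = -14844/5213 + (-20704 - 1*7741)/2331 = -14844*1/5213 + (-20704 - 7741)*(1/2331) = -14844/5213 - 28445*1/2331 = -14844/5213 - 28445/2331 = -182885149/12151503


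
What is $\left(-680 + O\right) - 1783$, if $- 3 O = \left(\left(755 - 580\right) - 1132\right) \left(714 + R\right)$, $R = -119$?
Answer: $187342$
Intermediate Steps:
$O = 189805$ ($O = - \frac{\left(\left(755 - 580\right) - 1132\right) \left(714 - 119\right)}{3} = - \frac{\left(175 - 1132\right) 595}{3} = - \frac{\left(-957\right) 595}{3} = \left(- \frac{1}{3}\right) \left(-569415\right) = 189805$)
$\left(-680 + O\right) - 1783 = \left(-680 + 189805\right) - 1783 = 189125 - 1783 = 187342$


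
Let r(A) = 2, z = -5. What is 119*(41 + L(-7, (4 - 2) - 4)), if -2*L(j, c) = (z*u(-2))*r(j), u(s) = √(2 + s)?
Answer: 4879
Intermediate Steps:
L(j, c) = 0 (L(j, c) = -(-5*√(2 - 2))*2/2 = -(-5*√0)*2/2 = -(-5*0)*2/2 = -0*2 = -½*0 = 0)
119*(41 + L(-7, (4 - 2) - 4)) = 119*(41 + 0) = 119*41 = 4879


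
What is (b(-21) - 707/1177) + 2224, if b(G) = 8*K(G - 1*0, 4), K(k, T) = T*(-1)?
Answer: 2579277/1177 ≈ 2191.4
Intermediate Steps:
K(k, T) = -T
b(G) = -32 (b(G) = 8*(-1*4) = 8*(-4) = -32)
(b(-21) - 707/1177) + 2224 = (-32 - 707/1177) + 2224 = -38371/1177 + 2224 = 2579277/1177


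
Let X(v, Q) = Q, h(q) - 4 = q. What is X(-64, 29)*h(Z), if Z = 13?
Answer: 493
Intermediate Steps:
h(q) = 4 + q
X(-64, 29)*h(Z) = 29*(4 + 13) = 29*17 = 493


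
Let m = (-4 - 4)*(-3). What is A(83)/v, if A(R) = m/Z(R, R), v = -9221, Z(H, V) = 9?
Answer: -8/27663 ≈ -0.00028919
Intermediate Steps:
m = 24 (m = -8*(-3) = 24)
A(R) = 8/3 (A(R) = 24/9 = 24*(1/9) = 8/3)
A(83)/v = (8/3)/(-9221) = (8/3)*(-1/9221) = -8/27663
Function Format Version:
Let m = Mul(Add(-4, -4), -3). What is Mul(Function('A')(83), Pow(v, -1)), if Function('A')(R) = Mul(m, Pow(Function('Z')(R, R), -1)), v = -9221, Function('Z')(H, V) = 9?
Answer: Rational(-8, 27663) ≈ -0.00028919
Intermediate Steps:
m = 24 (m = Mul(-8, -3) = 24)
Function('A')(R) = Rational(8, 3) (Function('A')(R) = Mul(24, Pow(9, -1)) = Mul(24, Rational(1, 9)) = Rational(8, 3))
Mul(Function('A')(83), Pow(v, -1)) = Mul(Rational(8, 3), Pow(-9221, -1)) = Mul(Rational(8, 3), Rational(-1, 9221)) = Rational(-8, 27663)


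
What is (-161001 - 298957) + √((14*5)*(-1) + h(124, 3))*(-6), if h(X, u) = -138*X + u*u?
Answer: -459958 - 6*I*√17173 ≈ -4.5996e+5 - 786.27*I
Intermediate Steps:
h(X, u) = u² - 138*X (h(X, u) = -138*X + u² = u² - 138*X)
(-161001 - 298957) + √((14*5)*(-1) + h(124, 3))*(-6) = (-161001 - 298957) + √((14*5)*(-1) + (3² - 138*124))*(-6) = -459958 + √(70*(-1) + (9 - 17112))*(-6) = -459958 + √(-70 - 17103)*(-6) = -459958 + √(-17173)*(-6) = -459958 + (I*√17173)*(-6) = -459958 - 6*I*√17173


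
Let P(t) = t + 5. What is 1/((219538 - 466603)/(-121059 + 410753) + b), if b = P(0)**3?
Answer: 289694/35964685 ≈ 0.0080550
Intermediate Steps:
P(t) = 5 + t
b = 125 (b = (5 + 0)**3 = 5**3 = 125)
1/((219538 - 466603)/(-121059 + 410753) + b) = 1/((219538 - 466603)/(-121059 + 410753) + 125) = 1/(-247065/289694 + 125) = 1/(35964685/289694) = 289694/35964685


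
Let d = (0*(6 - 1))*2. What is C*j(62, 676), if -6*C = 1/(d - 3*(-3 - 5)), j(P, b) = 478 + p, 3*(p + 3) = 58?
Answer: -1483/432 ≈ -3.4329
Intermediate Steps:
p = 49/3 (p = -3 + (⅓)*58 = -3 + 58/3 = 49/3 ≈ 16.333)
d = 0 (d = (0*5)*2 = 0*2 = 0)
j(P, b) = 1483/3 (j(P, b) = 478 + 49/3 = 1483/3)
C = -1/144 (C = -1/(6*(0 - 3*(-3 - 5))) = -1/(6*(0 - 3*(-8))) = -1/(6*(0 + 24)) = -⅙/24 = -⅙*1/24 = -1/144 ≈ -0.0069444)
C*j(62, 676) = -1/144*1483/3 = -1483/432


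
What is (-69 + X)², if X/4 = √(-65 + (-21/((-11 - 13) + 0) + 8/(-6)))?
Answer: (207 - I*√9426)²/9 ≈ 3713.7 - 4466.0*I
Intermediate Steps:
X = I*√9426/3 (X = 4*√(-65 + (-21/((-11 - 13) + 0) + 8/(-6))) = 4*√(-65 + (-21/(-24 + 0) + 8*(-⅙))) = 4*√(-65 + (-21/(-24) - 4/3)) = 4*√(-65 + (-21*(-1/24) - 4/3)) = 4*√(-65 + (7/8 - 4/3)) = 4*√(-65 - 11/24) = 4*√(-1571/24) = 4*(I*√9426/12) = I*√9426/3 ≈ 32.363*I)
(-69 + X)² = (-69 + I*√9426/3)²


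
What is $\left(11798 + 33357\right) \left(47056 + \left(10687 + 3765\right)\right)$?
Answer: $2777393740$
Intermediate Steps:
$\left(11798 + 33357\right) \left(47056 + \left(10687 + 3765\right)\right) = 45155 \left(47056 + 14452\right) = 45155 \cdot 61508 = 2777393740$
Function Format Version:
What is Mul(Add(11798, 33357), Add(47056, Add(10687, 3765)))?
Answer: 2777393740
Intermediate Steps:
Mul(Add(11798, 33357), Add(47056, Add(10687, 3765))) = Mul(45155, Add(47056, 14452)) = Mul(45155, 61508) = 2777393740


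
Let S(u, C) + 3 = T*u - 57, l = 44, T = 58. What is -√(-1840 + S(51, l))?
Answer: -23*√2 ≈ -32.527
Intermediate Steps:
S(u, C) = -60 + 58*u (S(u, C) = -3 + (58*u - 57) = -3 + (-57 + 58*u) = -60 + 58*u)
-√(-1840 + S(51, l)) = -√(-1840 + (-60 + 58*51)) = -√(-1840 + (-60 + 2958)) = -√(-1840 + 2898) = -√1058 = -23*√2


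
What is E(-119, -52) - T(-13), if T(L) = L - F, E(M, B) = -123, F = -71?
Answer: -181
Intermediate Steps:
T(L) = 71 + L (T(L) = L - 1*(-71) = L + 71 = 71 + L)
E(-119, -52) - T(-13) = -123 - (71 - 13) = -123 - 1*58 = -123 - 58 = -181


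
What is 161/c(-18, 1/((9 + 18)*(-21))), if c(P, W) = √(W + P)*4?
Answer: -1449*I*√71449/40828 ≈ -9.4866*I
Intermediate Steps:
c(P, W) = 4*√(P + W) (c(P, W) = √(P + W)*4 = 4*√(P + W))
161/c(-18, 1/((9 + 18)*(-21))) = 161/((4*√(-18 + 1/((9 + 18)*(-21))))) = 161/((4*√(-18 - 1/21/27))) = 161/((4*√(-18 + (1/27)*(-1/21)))) = 161/((4*√(-18 - 1/567))) = 161/((4*√(-10207/567))) = 161/((4*(I*√71449/63))) = 161/((4*I*√71449/63)) = 161*(-9*I*√71449/40828) = -1449*I*√71449/40828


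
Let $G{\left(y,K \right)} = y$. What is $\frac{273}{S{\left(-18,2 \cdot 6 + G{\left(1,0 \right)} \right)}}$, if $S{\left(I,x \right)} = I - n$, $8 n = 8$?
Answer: $- \frac{273}{19} \approx -14.368$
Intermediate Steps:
$n = 1$ ($n = \frac{1}{8} \cdot 8 = 1$)
$S{\left(I,x \right)} = -1 + I$ ($S{\left(I,x \right)} = I - 1 = -1 + I$)
$\frac{273}{S{\left(-18,2 \cdot 6 + G{\left(1,0 \right)} \right)}} = \frac{273}{-1 - 18} = \frac{273}{-19} = 273 \left(- \frac{1}{19}\right) = - \frac{273}{19}$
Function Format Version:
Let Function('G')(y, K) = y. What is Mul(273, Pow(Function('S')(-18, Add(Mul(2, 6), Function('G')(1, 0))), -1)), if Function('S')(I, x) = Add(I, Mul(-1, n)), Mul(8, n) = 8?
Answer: Rational(-273, 19) ≈ -14.368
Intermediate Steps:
n = 1 (n = Mul(Rational(1, 8), 8) = 1)
Function('S')(I, x) = Add(-1, I) (Function('S')(I, x) = Add(I, Mul(-1, 1)) = Add(I, -1) = Add(-1, I))
Mul(273, Pow(Function('S')(-18, Add(Mul(2, 6), Function('G')(1, 0))), -1)) = Mul(273, Pow(Add(-1, -18), -1)) = Mul(273, Pow(-19, -1)) = Mul(273, Rational(-1, 19)) = Rational(-273, 19)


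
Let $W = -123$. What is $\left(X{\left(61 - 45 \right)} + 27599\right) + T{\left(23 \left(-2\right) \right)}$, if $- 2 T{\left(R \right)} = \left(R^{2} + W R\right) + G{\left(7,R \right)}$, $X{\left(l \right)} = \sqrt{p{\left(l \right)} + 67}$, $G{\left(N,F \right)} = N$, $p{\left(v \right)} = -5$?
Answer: $\frac{47417}{2} + \sqrt{62} \approx 23716.0$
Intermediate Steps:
$X{\left(l \right)} = \sqrt{62}$ ($X{\left(l \right)} = \sqrt{-5 + 67} = \sqrt{62}$)
$T{\left(R \right)} = - \frac{7}{2} - \frac{R^{2}}{2} + \frac{123 R}{2}$ ($T{\left(R \right)} = - \frac{\left(R^{2} - 123 R\right) + 7}{2} = - \frac{7 + R^{2} - 123 R}{2} = - \frac{7}{2} - \frac{R^{2}}{2} + \frac{123 R}{2}$)
$\left(X{\left(61 - 45 \right)} + 27599\right) + T{\left(23 \left(-2\right) \right)} = \left(\sqrt{62} + 27599\right) - \left(\frac{7}{2} + 1058 - \frac{2829}{2} \left(-2\right)\right) = \left(27599 + \sqrt{62}\right) - \left(\frac{5665}{2} + 1058\right) = \left(27599 + \sqrt{62}\right) - \frac{7781}{2} = \frac{47417}{2} + \sqrt{62}$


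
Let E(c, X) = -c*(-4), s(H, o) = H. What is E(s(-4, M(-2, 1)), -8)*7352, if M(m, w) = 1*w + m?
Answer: -117632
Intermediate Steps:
M(m, w) = m + w (M(m, w) = w + m = m + w)
E(c, X) = 4*c
E(s(-4, M(-2, 1)), -8)*7352 = (4*(-4))*7352 = -16*7352 = -117632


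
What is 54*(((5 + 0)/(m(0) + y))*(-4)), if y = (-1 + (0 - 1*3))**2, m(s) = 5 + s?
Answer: -360/7 ≈ -51.429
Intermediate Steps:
y = 16 (y = (-1 + (0 - 3))**2 = (-1 - 3)**2 = (-4)**2 = 16)
54*(((5 + 0)/(m(0) + y))*(-4)) = 54*(((5 + 0)/((5 + 0) + 16))*(-4)) = 54*((5/(5 + 16))*(-4)) = 54*((5/21)*(-4)) = 54*(-20/21) = -360/7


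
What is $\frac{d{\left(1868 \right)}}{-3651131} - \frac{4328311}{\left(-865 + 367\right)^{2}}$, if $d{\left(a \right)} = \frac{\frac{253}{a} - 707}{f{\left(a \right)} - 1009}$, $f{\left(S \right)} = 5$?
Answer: $- \frac{7409629145754069611}{424557673041542832} \approx -17.453$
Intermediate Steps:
$d{\left(a \right)} = \frac{707}{1004} - \frac{253}{1004 a}$ ($d{\left(a \right)} = \frac{\frac{253}{a} - 707}{5 - 1009} = \frac{-707 + \frac{253}{a}}{-1004} = \left(-707 + \frac{253}{a}\right) \left(- \frac{1}{1004}\right) = \frac{707}{1004} - \frac{253}{1004 a}$)
$\frac{d{\left(1868 \right)}}{-3651131} - \frac{4328311}{\left(-865 + 367\right)^{2}} = \frac{\frac{1}{1004} \cdot \frac{1}{1868} \left(-253 + 707 \cdot 1868\right)}{-3651131} - \frac{4328311}{\left(-865 + 367\right)^{2}} = \frac{1}{1004} \cdot \frac{1}{1868} \left(-253 + 1320676\right) \left(- \frac{1}{3651131}\right) - \frac{4328311}{\left(-498\right)^{2}} = \frac{1}{1004} \cdot \frac{1}{1868} \cdot 1320423 \left(- \frac{1}{3651131}\right) - \frac{4328311}{248004} = \frac{1320423}{1875472} \left(- \frac{1}{3651131}\right) - \frac{4328311}{248004} = - \frac{1320423}{6847593958832} - \frac{4328311}{248004} = - \frac{7409629145754069611}{424557673041542832}$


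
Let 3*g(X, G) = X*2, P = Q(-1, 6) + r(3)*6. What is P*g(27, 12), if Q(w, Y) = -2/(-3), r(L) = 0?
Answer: 12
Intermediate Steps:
Q(w, Y) = ⅔ (Q(w, Y) = -2*(-⅓) = ⅔)
P = ⅔ (P = ⅔ + 0*6 = ⅔ + 0 = ⅔ ≈ 0.66667)
g(X, G) = 2*X/3 (g(X, G) = (X*2)/3 = (2*X)/3 = 2*X/3)
P*g(27, 12) = 2*((⅔)*27)/3 = (⅔)*18 = 12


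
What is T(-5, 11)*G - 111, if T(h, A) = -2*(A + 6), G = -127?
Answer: 4207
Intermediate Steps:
T(h, A) = -12 - 2*A (T(h, A) = -2*(6 + A) = -12 - 2*A)
T(-5, 11)*G - 111 = (-12 - 2*11)*(-127) - 111 = (-12 - 22)*(-127) - 111 = -34*(-127) - 111 = 4318 - 111 = 4207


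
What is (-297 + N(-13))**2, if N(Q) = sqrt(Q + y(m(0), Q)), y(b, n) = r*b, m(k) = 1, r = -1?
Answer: (297 - I*sqrt(14))**2 ≈ 88195.0 - 2222.5*I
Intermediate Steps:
y(b, n) = -b
N(Q) = sqrt(-1 + Q) (N(Q) = sqrt(Q - 1*1) = sqrt(Q - 1) = sqrt(-1 + Q))
(-297 + N(-13))**2 = (-297 + sqrt(-1 - 13))**2 = (-297 + sqrt(-14))**2 = (-297 + I*sqrt(14))**2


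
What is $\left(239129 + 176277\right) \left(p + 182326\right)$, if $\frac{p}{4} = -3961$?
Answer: $69157621692$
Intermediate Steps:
$p = -15844$ ($p = 4 \left(-3961\right) = -15844$)
$\left(239129 + 176277\right) \left(p + 182326\right) = \left(239129 + 176277\right) \left(-15844 + 182326\right) = 415406 \cdot 166482 = 69157621692$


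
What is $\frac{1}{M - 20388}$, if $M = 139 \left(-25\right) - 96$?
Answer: $- \frac{1}{23959} \approx -4.1738 \cdot 10^{-5}$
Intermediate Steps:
$M = -3571$ ($M = -3475 - 96 = -3571$)
$\frac{1}{M - 20388} = \frac{1}{-3571 - 20388} = \frac{1}{-23959} = - \frac{1}{23959}$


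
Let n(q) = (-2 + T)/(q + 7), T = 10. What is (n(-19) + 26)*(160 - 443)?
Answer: -21508/3 ≈ -7169.3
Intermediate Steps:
n(q) = 8/(7 + q) (n(q) = (-2 + 10)/(q + 7) = 8/(7 + q))
(n(-19) + 26)*(160 - 443) = (8/(7 - 19) + 26)*(160 - 443) = (8/(-12) + 26)*(-283) = (8*(-1/12) + 26)*(-283) = (-⅔ + 26)*(-283) = (76/3)*(-283) = -21508/3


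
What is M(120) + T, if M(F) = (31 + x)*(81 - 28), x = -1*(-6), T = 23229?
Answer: 25190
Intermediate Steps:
x = 6
M(F) = 1961 (M(F) = (31 + 6)*(81 - 28) = 37*53 = 1961)
M(120) + T = 1961 + 23229 = 25190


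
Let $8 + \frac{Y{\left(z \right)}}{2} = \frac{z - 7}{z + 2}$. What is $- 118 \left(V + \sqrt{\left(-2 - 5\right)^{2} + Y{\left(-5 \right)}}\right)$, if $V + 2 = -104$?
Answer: $12508 - 118 \sqrt{41} \approx 11752.0$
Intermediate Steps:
$Y{\left(z \right)} = -16 + \frac{2 \left(-7 + z\right)}{2 + z}$ ($Y{\left(z \right)} = -16 + 2 \frac{z - 7}{z + 2} = -16 + 2 \frac{-7 + z}{2 + z} = -16 + \frac{2 \left(-7 + z\right)}{2 + z}$)
$V = -106$ ($V = -2 - 104 = -106$)
$- 118 \left(V + \sqrt{\left(-2 - 5\right)^{2} + Y{\left(-5 \right)}}\right) = - 118 \left(-106 + \sqrt{\left(-2 - 5\right)^{2} + \frac{2 \left(-23 - -35\right)}{2 - 5}}\right) = - 118 \left(-106 + \sqrt{\left(-7\right)^{2} + \frac{2 \left(-23 + 35\right)}{-3}}\right) = - 118 \left(-106 + \sqrt{49 + 2 \left(- \frac{1}{3}\right) 12}\right) = - 118 \left(-106 + \sqrt{49 - 8}\right) = - 118 \left(-106 + \sqrt{41}\right) = 12508 - 118 \sqrt{41}$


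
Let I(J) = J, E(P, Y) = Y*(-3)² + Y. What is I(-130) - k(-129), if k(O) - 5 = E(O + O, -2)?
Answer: -115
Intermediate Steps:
E(P, Y) = 10*Y (E(P, Y) = Y*9 + Y = 9*Y + Y = 10*Y)
k(O) = -15 (k(O) = 5 + 10*(-2) = 5 - 20 = -15)
I(-130) - k(-129) = -130 - 1*(-15) = -130 + 15 = -115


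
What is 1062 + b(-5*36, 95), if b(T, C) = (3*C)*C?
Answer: 28137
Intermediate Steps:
b(T, C) = 3*C**2
1062 + b(-5*36, 95) = 1062 + 3*95**2 = 1062 + 3*9025 = 1062 + 27075 = 28137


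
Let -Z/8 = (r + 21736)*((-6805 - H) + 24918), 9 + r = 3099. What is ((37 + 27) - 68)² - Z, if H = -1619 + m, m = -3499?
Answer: 4613862464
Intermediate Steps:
r = 3090 (r = -9 + 3099 = 3090)
H = -5118 (H = -1619 - 3499 = -5118)
Z = -4613862448 (Z = -8*(3090 + 21736)*((-6805 - 1*(-5118)) + 24918) = -198608*((-6805 + 5118) + 24918) = -198608*(-1687 + 24918) = -198608*23231 = -8*576732806 = -4613862448)
((37 + 27) - 68)² - Z = ((37 + 27) - 68)² - 1*(-4613862448) = (64 - 68)² + 4613862448 = (-4)² + 4613862448 = 16 + 4613862448 = 4613862464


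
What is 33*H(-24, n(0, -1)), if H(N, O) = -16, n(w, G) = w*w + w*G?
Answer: -528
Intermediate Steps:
n(w, G) = w² + G*w
33*H(-24, n(0, -1)) = 33*(-16) = -528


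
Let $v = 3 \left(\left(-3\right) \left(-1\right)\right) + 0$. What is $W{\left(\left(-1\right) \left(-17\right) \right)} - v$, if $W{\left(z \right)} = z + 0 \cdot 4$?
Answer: $8$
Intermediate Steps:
$W{\left(z \right)} = z$ ($W{\left(z \right)} = z + 0 = z$)
$v = 9$ ($v = 3 \cdot 3 + 0 = 9 + 0 = 9$)
$W{\left(\left(-1\right) \left(-17\right) \right)} - v = \left(-1\right) \left(-17\right) - 9 = 17 - 9 = 8$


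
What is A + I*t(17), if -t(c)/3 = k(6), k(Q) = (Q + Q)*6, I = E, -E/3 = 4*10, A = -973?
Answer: 24947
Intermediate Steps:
E = -120 (E = -12*10 = -3*40 = -120)
I = -120
k(Q) = 12*Q (k(Q) = (2*Q)*6 = 12*Q)
t(c) = -216 (t(c) = -36*6 = -3*72 = -216)
A + I*t(17) = -973 - 120*(-216) = -973 + 25920 = 24947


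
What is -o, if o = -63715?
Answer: 63715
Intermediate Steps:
-o = -1*(-63715) = 63715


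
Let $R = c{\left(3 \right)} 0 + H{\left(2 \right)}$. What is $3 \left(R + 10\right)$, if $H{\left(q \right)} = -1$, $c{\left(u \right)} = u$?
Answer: $27$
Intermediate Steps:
$R = -1$ ($R = 3 \cdot 0 - 1 = 0 - 1 = -1$)
$3 \left(R + 10\right) = 3 \left(-1 + 10\right) = 3 \cdot 9 = 27$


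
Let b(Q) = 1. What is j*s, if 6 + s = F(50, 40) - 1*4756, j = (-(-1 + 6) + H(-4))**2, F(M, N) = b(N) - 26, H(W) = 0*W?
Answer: -119675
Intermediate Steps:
H(W) = 0
F(M, N) = -25 (F(M, N) = 1 - 26 = -25)
j = 25 (j = (-(-1 + 6) + 0)**2 = (-1*5 + 0)**2 = (-5 + 0)**2 = (-5)**2 = 25)
s = -4787 (s = -6 + (-25 - 1*4756) = -6 + (-25 - 4756) = -6 - 4781 = -4787)
j*s = 25*(-4787) = -119675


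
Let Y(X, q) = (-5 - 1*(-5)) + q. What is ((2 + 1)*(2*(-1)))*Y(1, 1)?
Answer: -6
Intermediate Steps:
Y(X, q) = q (Y(X, q) = (-5 + 5) + q = 0 + q = q)
((2 + 1)*(2*(-1)))*Y(1, 1) = ((2 + 1)*(2*(-1)))*1 = (3*(-2))*1 = -6*1 = -6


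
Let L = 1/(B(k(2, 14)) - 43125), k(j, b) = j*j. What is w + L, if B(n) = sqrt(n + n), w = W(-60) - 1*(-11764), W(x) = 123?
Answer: 22107033846154/1859765617 - 2*sqrt(2)/1859765617 ≈ 11887.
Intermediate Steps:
k(j, b) = j**2
w = 11887 (w = 123 - 1*(-11764) = 123 + 11764 = 11887)
B(n) = sqrt(2)*sqrt(n) (B(n) = sqrt(2*n) = sqrt(2)*sqrt(n))
L = 1/(-43125 + 2*sqrt(2)) (L = 1/(sqrt(2)*sqrt(2**2) - 43125) = 1/(sqrt(2)*sqrt(4) - 43125) = 1/(sqrt(2)*2 - 43125) = 1/(2*sqrt(2) - 43125) = 1/(-43125 + 2*sqrt(2)) ≈ -2.3190e-5)
w + L = 11887 + (-43125/1859765617 - 2*sqrt(2)/1859765617) = 22107033846154/1859765617 - 2*sqrt(2)/1859765617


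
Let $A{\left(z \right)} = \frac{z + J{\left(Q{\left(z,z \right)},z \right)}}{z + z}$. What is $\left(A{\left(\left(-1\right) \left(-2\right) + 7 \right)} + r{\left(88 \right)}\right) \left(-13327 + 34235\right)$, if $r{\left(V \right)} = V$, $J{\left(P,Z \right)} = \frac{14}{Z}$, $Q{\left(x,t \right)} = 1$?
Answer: $\frac{150025354}{81} \approx 1.8522 \cdot 10^{6}$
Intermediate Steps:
$A{\left(z \right)} = \frac{z + \frac{14}{z}}{2 z}$ ($A{\left(z \right)} = \frac{z + \frac{14}{z}}{z + z} = \frac{z + \frac{14}{z}}{2 z}$)
$\left(A{\left(\left(-1\right) \left(-2\right) + 7 \right)} + r{\left(88 \right)}\right) \left(-13327 + 34235\right) = \left(\left(\frac{1}{2} + \frac{7}{\left(\left(-1\right) \left(-2\right) + 7\right)^{2}}\right) + 88\right) \left(-13327 + 34235\right) = \left(\left(\frac{1}{2} + \frac{7}{\left(2 + 7\right)^{2}}\right) + 88\right) 20908 = \left(\left(\frac{1}{2} + \frac{7}{81}\right) + 88\right) 20908 = \left(\frac{95}{162} + 88\right) 20908 = \frac{14351}{162} \cdot 20908 = \frac{150025354}{81}$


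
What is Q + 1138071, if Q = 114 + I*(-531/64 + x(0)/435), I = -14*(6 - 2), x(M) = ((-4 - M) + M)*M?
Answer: 9109197/8 ≈ 1.1387e+6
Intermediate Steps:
x(M) = -4*M
I = -56 (I = -14*4 = -56)
Q = 4629/8 (Q = 114 - 56*(-531/64 - 4*0/435) = 114 - 56*(-531*1/64 + 0*(1/435)) = 114 - 56*(-531/64 + 0) = 114 - 56*(-531/64) = 114 + 3717/8 = 4629/8 ≈ 578.63)
Q + 1138071 = 4629/8 + 1138071 = 9109197/8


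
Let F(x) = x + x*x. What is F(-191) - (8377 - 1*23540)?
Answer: 51453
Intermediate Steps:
F(x) = x + x²
F(-191) - (8377 - 1*23540) = -191*(1 - 191) - (8377 - 1*23540) = -191*(-190) - (8377 - 23540) = 36290 - 1*(-15163) = 36290 + 15163 = 51453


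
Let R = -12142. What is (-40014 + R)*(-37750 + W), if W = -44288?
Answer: 4278773928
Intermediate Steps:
(-40014 + R)*(-37750 + W) = (-40014 - 12142)*(-37750 - 44288) = -52156*(-82038) = 4278773928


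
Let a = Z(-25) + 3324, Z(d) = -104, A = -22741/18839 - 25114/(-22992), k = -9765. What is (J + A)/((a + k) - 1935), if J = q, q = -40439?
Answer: 8758026239429/1836540261120 ≈ 4.7688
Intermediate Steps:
J = -40439
A = -24869213/216573144 (A = -22741*1/18839 - 25114*(-1/22992) = -22741/18839 + 12557/11496 = -24869213/216573144 ≈ -0.11483)
a = 3220 (a = -104 + 3324 = 3220)
(J + A)/((a + k) - 1935) = (-40439 - 24869213/216573144)/((3220 - 9765) - 1935) = -8758026239429/(216573144*(-6545 - 1935)) = -8758026239429/216573144/(-8480) = -8758026239429/216573144*(-1/8480) = 8758026239429/1836540261120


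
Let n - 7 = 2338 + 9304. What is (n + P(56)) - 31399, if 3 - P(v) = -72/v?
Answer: -138220/7 ≈ -19746.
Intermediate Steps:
n = 11649 (n = 7 + (2338 + 9304) = 7 + 11642 = 11649)
P(v) = 3 + 72/v (P(v) = 3 - (-72)/v = 3 + 72/v)
(n + P(56)) - 31399 = (11649 + (3 + 72/56)) - 31399 = (11649 + (3 + 72*(1/56))) - 31399 = (11649 + (3 + 9/7)) - 31399 = (11649 + 30/7) - 31399 = 81573/7 - 31399 = -138220/7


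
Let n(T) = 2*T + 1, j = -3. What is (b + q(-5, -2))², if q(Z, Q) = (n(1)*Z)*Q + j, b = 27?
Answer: 2916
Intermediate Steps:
n(T) = 1 + 2*T
q(Z, Q) = -3 + 3*Q*Z (q(Z, Q) = ((1 + 2*1)*Z)*Q - 3 = ((1 + 2)*Z)*Q - 3 = (3*Z)*Q - 3 = 3*Q*Z - 3 = -3 + 3*Q*Z)
(b + q(-5, -2))² = (27 + (-3 + 3*(-2)*(-5)))² = (27 + (-3 + 30))² = (27 + 27)² = 54² = 2916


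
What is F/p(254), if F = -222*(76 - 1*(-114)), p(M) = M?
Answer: -21090/127 ≈ -166.06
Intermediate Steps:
F = -42180 (F = -222*(76 + 114) = -222*190 = -42180)
F/p(254) = -42180/254 = -42180*1/254 = -21090/127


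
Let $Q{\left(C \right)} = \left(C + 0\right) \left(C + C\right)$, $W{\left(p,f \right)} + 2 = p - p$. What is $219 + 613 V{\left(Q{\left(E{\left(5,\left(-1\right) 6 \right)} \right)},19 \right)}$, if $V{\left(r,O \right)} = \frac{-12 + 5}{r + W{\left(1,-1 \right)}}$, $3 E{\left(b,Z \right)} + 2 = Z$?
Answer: $- \frac{14529}{110} \approx -132.08$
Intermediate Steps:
$E{\left(b,Z \right)} = - \frac{2}{3} + \frac{Z}{3}$
$W{\left(p,f \right)} = -2$ ($W{\left(p,f \right)} = -2 + \left(p - p\right) = -2 + 0 = -2$)
$Q{\left(C \right)} = 2 C^{2}$ ($Q{\left(C \right)} = C 2 C = 2 C^{2}$)
$V{\left(r,O \right)} = - \frac{7}{-2 + r}$ ($V{\left(r,O \right)} = \frac{-12 + 5}{r - 2} = - \frac{7}{-2 + r}$)
$219 + 613 V{\left(Q{\left(E{\left(5,\left(-1\right) 6 \right)} \right)},19 \right)} = 219 + 613 \left(- \frac{7}{-2 + 2 \left(- \frac{2}{3} + \frac{\left(-1\right) 6}{3}\right)^{2}}\right) = 219 + 613 \left(- \frac{7}{-2 + 2 \left(- \frac{2}{3} + \frac{1}{3} \left(-6\right)\right)^{2}}\right) = 219 + 613 \left(- \frac{7}{-2 + 2 \left(- \frac{2}{3} - 2\right)^{2}}\right) = 219 + 613 \left(- \frac{7}{-2 + 2 \left(- \frac{8}{3}\right)^{2}}\right) = 219 + 613 \left(- \frac{7}{-2 + 2 \cdot \frac{64}{9}}\right) = 219 + 613 \left(- \frac{7}{-2 + \frac{128}{9}}\right) = 219 + 613 \left(- \frac{7}{\frac{110}{9}}\right) = 219 + 613 \left(\left(-7\right) \frac{9}{110}\right) = 219 + 613 \left(- \frac{63}{110}\right) = 219 - \frac{38619}{110} = - \frac{14529}{110}$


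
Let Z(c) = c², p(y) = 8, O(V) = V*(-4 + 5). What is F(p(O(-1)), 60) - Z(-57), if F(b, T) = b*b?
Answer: -3185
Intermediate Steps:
O(V) = V (O(V) = V*1 = V)
F(b, T) = b²
F(p(O(-1)), 60) - Z(-57) = 8² - 1*(-57)² = 64 - 1*3249 = 64 - 3249 = -3185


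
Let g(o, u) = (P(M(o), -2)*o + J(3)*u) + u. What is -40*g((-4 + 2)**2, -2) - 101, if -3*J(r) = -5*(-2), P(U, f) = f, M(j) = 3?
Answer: 97/3 ≈ 32.333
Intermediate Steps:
J(r) = -10/3 (J(r) = -(-5)*(-2)/3 = -1/3*10 = -10/3)
g(o, u) = -2*o - 7*u/3 (g(o, u) = (-2*o - 10*u/3) + u = -2*o - 7*u/3)
-40*g((-4 + 2)**2, -2) - 101 = -40*(-2*(-4 + 2)**2 - 7/3*(-2)) - 101 = -40*(-2*(-2)**2 + 14/3) - 101 = -40*(-2*4 + 14/3) - 101 = -40*(-8 + 14/3) - 101 = -40*(-10/3) - 101 = 400/3 - 101 = 97/3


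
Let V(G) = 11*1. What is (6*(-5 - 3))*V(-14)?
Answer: -528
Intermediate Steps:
V(G) = 11
(6*(-5 - 3))*V(-14) = (6*(-5 - 3))*11 = (6*(-8))*11 = -48*11 = -528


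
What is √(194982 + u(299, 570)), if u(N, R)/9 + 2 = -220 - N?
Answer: √190293 ≈ 436.23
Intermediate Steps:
u(N, R) = -1998 - 9*N (u(N, R) = -18 + 9*(-220 - N) = -18 + (-1980 - 9*N) = -1998 - 9*N)
√(194982 + u(299, 570)) = √(194982 + (-1998 - 9*299)) = √(194982 + (-1998 - 2691)) = √(194982 - 4689) = √190293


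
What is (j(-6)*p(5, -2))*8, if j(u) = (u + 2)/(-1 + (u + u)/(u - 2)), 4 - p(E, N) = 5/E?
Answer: -192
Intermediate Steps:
p(E, N) = 4 - 5/E
j(u) = (2 + u)/(-1 + 2*u/(-2 + u)) (j(u) = (2 + u)/(-1 + (2*u)/(-2 + u)) = (2 + u)/(-1 + 2*u/(-2 + u)))
(j(-6)*p(5, -2))*8 = ((-2 - 6)*(4 - 5/5))*8 = -8*(4 - 5*⅕)*8 = -8*(4 - 1)*8 = -8*3*8 = -24*8 = -192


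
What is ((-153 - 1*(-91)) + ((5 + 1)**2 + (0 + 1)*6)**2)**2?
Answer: 2896804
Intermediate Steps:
((-153 - 1*(-91)) + ((5 + 1)**2 + (0 + 1)*6)**2)**2 = ((-153 + 91) + (6**2 + 1*6)**2)**2 = (-62 + (36 + 6)**2)**2 = (-62 + 42**2)**2 = (-62 + 1764)**2 = 1702**2 = 2896804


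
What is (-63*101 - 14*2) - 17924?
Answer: -24315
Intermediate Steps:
(-63*101 - 14*2) - 17924 = (-6363 - 1*28) - 17924 = (-6363 - 28) - 17924 = -6391 - 17924 = -24315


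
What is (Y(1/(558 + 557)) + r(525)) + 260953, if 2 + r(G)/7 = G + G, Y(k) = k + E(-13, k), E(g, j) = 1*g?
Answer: 299127741/1115 ≈ 2.6828e+5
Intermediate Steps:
E(g, j) = g
Y(k) = -13 + k (Y(k) = k - 13 = -13 + k)
r(G) = -14 + 14*G (r(G) = -14 + 7*(G + G) = -14 + 7*(2*G) = -14 + 14*G)
(Y(1/(558 + 557)) + r(525)) + 260953 = ((-13 + 1/(558 + 557)) + (-14 + 14*525)) + 260953 = ((-13 + 1/1115) + (-14 + 7350)) + 260953 = ((-13 + 1/1115) + 7336) + 260953 = (-14494/1115 + 7336) + 260953 = 8165146/1115 + 260953 = 299127741/1115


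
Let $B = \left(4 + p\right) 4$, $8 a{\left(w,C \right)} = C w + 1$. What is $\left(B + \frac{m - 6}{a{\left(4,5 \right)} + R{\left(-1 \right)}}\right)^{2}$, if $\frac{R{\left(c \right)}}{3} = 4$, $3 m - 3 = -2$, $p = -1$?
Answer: $\frac{16613776}{123201} \approx 134.85$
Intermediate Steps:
$m = \frac{1}{3}$ ($m = 1 + \frac{1}{3} \left(-2\right) = 1 - \frac{2}{3} = \frac{1}{3} \approx 0.33333$)
$a{\left(w,C \right)} = \frac{1}{8} + \frac{C w}{8}$ ($a{\left(w,C \right)} = \frac{C w + 1}{8} = \frac{1 + C w}{8} = \frac{1}{8} + \frac{C w}{8}$)
$R{\left(c \right)} = 12$ ($R{\left(c \right)} = 3 \cdot 4 = 12$)
$B = 12$ ($B = \left(4 - 1\right) 4 = 3 \cdot 4 = 12$)
$\left(B + \frac{m - 6}{a{\left(4,5 \right)} + R{\left(-1 \right)}}\right)^{2} = \left(12 + \frac{\frac{1}{3} - 6}{\left(\frac{1}{8} + \frac{1}{8} \cdot 5 \cdot 4\right) + 12}\right)^{2} = \left(12 - \frac{17}{3 \left(\left(\frac{1}{8} + \frac{5}{2}\right) + 12\right)}\right)^{2} = \left(12 - \frac{17}{3 \left(\frac{21}{8} + 12\right)}\right)^{2} = \left(12 - \frac{17}{3 \cdot \frac{117}{8}}\right)^{2} = \left(12 - \frac{136}{351}\right)^{2} = \left(\frac{4076}{351}\right)^{2} = \frac{16613776}{123201}$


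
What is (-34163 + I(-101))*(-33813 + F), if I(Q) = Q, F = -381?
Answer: 1171623216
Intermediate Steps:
(-34163 + I(-101))*(-33813 + F) = (-34163 - 101)*(-33813 - 381) = -34264*(-34194) = 1171623216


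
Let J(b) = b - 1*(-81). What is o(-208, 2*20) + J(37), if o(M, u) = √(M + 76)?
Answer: 118 + 2*I*√33 ≈ 118.0 + 11.489*I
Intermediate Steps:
o(M, u) = √(76 + M)
J(b) = 81 + b (J(b) = b + 81 = 81 + b)
o(-208, 2*20) + J(37) = √(76 - 208) + (81 + 37) = √(-132) + 118 = 2*I*√33 + 118 = 118 + 2*I*√33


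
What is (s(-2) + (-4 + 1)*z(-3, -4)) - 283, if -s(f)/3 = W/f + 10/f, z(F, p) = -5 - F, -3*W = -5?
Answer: -519/2 ≈ -259.50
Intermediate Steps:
W = 5/3 (W = -1/3*(-5) = 5/3 ≈ 1.6667)
s(f) = -35/f (s(f) = -3*(5/(3*f) + 10/f) = -35/f)
(s(-2) + (-4 + 1)*z(-3, -4)) - 283 = (-35/(-2) + (-4 + 1)*(-5 - 1*(-3))) - 283 = (-35*(-1/2) - 3*(-5 + 3)) - 283 = (35/2 - 3*(-2)) - 283 = (35/2 + 6) - 283 = 47/2 - 283 = -519/2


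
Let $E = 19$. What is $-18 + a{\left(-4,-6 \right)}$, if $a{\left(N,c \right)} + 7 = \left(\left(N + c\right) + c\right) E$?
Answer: $-329$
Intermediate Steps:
$a{\left(N,c \right)} = -7 + 19 N + 38 c$ ($a{\left(N,c \right)} = -7 + \left(\left(N + c\right) + c\right) 19 = -7 + \left(N + 2 c\right) 19 = -7 + \left(19 N + 38 c\right) = -7 + 19 N + 38 c$)
$-18 + a{\left(-4,-6 \right)} = -18 + \left(-7 + 19 \left(-4\right) + 38 \left(-6\right)\right) = -18 - 311 = -329$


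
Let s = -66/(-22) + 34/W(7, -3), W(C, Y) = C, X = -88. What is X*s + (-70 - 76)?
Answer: -5862/7 ≈ -837.43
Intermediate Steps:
s = 55/7 (s = -66/(-22) + 34/7 = -66*(-1/22) + 34*(1/7) = 3 + 34/7 = 55/7 ≈ 7.8571)
X*s + (-70 - 76) = -88*55/7 + (-70 - 76) = -4840/7 - 146 = -5862/7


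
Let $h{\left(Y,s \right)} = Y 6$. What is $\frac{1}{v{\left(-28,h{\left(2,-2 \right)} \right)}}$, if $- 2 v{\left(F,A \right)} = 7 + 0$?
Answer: $- \frac{2}{7} \approx -0.28571$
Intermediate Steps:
$h{\left(Y,s \right)} = 6 Y$
$v{\left(F,A \right)} = - \frac{7}{2}$ ($v{\left(F,A \right)} = - \frac{7 + 0}{2} = \left(- \frac{1}{2}\right) 7 = - \frac{7}{2}$)
$\frac{1}{v{\left(-28,h{\left(2,-2 \right)} \right)}} = \frac{1}{- \frac{7}{2}} = - \frac{2}{7}$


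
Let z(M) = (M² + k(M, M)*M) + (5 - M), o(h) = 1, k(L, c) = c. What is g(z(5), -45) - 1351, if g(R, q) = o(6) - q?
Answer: -1305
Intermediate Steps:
z(M) = 5 - M + 2*M² (z(M) = (M² + M*M) + (5 - M) = (M² + M²) + (5 - M) = 2*M² + (5 - M) = 5 - M + 2*M²)
g(R, q) = 1 - q
g(z(5), -45) - 1351 = (1 - 1*(-45)) - 1351 = (1 + 45) - 1351 = 46 - 1351 = -1305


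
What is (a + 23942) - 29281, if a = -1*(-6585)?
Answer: 1246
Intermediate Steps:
a = 6585
(a + 23942) - 29281 = (6585 + 23942) - 29281 = 30527 - 29281 = 1246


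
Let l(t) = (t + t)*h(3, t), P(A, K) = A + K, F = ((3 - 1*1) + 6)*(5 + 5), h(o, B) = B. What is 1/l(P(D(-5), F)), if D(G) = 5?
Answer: 1/14450 ≈ 6.9204e-5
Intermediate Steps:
F = 80 (F = ((3 - 1) + 6)*10 = (2 + 6)*10 = 8*10 = 80)
l(t) = 2*t² (l(t) = (t + t)*t = (2*t)*t = 2*t²)
1/l(P(D(-5), F)) = 1/(2*(5 + 80)²) = 1/(2*85²) = 1/(2*7225) = 1/14450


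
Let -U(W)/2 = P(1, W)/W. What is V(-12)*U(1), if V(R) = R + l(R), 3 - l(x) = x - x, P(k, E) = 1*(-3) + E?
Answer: -36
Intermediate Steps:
P(k, E) = -3 + E
U(W) = -2*(-3 + W)/W
l(x) = 3 (l(x) = 3 - (x - x) = 3 - 1*0 = 3 + 0 = 3)
V(R) = 3 + R (V(R) = R + 3 = 3 + R)
V(-12)*U(1) = (3 - 12)*(-2 + 6/1) = -9*(-2 + 6*1) = -9*(-2 + 6) = -9*4 = -36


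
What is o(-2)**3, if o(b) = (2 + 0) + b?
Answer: 0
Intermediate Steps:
o(b) = 2 + b
o(-2)**3 = (2 - 2)**3 = 0**3 = 0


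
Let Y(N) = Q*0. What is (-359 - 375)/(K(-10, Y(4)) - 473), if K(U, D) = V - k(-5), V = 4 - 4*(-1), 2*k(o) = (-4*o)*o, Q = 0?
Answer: 734/415 ≈ 1.7687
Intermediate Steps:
Y(N) = 0 (Y(N) = 0*0 = 0)
k(o) = -2*o**2 (k(o) = ((-4*o)*o)/2 = (-4*o**2)/2 = -2*o**2)
V = 8 (V = 4 + 4 = 8)
K(U, D) = 58 (K(U, D) = 8 - (-2)*(-5)**2 = 8 - (-2)*25 = 8 - 1*(-50) = 8 + 50 = 58)
(-359 - 375)/(K(-10, Y(4)) - 473) = (-359 - 375)/(58 - 473) = -734/(-415) = -734*(-1/415) = 734/415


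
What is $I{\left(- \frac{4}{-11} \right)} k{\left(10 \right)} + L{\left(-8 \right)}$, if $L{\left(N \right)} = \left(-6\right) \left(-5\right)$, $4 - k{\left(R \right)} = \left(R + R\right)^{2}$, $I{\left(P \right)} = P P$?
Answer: $- \frac{246}{11} \approx -22.364$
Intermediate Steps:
$I{\left(P \right)} = P^{2}$
$k{\left(R \right)} = 4 - 4 R^{2}$ ($k{\left(R \right)} = 4 - \left(R + R\right)^{2} = 4 - \left(2 R\right)^{2} = 4 - 4 R^{2}$)
$L{\left(N \right)} = 30$
$I{\left(- \frac{4}{-11} \right)} k{\left(10 \right)} + L{\left(-8 \right)} = \left(- \frac{4}{-11}\right)^{2} \left(4 - 4 \cdot 10^{2}\right) + 30 = \left(\left(-4\right) \left(- \frac{1}{11}\right)\right)^{2} \left(4 - 400\right) + 30 = \left(\frac{4}{11}\right)^{2} \left(4 - 400\right) + 30 = \frac{16}{121} \left(-396\right) + 30 = - \frac{576}{11} + 30 = - \frac{246}{11}$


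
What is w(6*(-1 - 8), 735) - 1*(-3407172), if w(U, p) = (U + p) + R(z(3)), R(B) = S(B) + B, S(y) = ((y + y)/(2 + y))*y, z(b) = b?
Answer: 17039298/5 ≈ 3.4079e+6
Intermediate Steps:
S(y) = 2*y²/(2 + y) (S(y) = ((2*y)/(2 + y))*y = (2*y/(2 + y))*y = 2*y²/(2 + y))
R(B) = B + 2*B²/(2 + B) (R(B) = 2*B²/(2 + B) + B = B + 2*B²/(2 + B))
w(U, p) = 33/5 + U + p (w(U, p) = (U + p) + 3*(2 + 3*3)/(2 + 3) = (U + p) + 3*(2 + 9)/5 = (U + p) + 3*(⅕)*11 = (U + p) + 33/5 = 33/5 + U + p)
w(6*(-1 - 8), 735) - 1*(-3407172) = (33/5 + 6*(-1 - 8) + 735) - 1*(-3407172) = (33/5 + 6*(-9) + 735) + 3407172 = (33/5 - 54 + 735) + 3407172 = 3438/5 + 3407172 = 17039298/5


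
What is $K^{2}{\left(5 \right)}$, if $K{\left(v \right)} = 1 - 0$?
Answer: $1$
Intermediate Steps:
$K{\left(v \right)} = 1$ ($K{\left(v \right)} = 1 + 0 = 1$)
$K^{2}{\left(5 \right)} = 1^{2} = 1$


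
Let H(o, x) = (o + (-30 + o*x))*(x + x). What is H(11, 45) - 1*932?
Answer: 41908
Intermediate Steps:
H(o, x) = 2*x*(-30 + o + o*x) (H(o, x) = (-30 + o + o*x)*(2*x) = 2*x*(-30 + o + o*x))
H(11, 45) - 1*932 = 2*45*(-30 + 11 + 11*45) - 1*932 = 2*45*(-30 + 11 + 495) - 932 = 2*45*476 - 932 = 42840 - 932 = 41908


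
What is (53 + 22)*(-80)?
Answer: -6000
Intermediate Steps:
(53 + 22)*(-80) = 75*(-80) = -6000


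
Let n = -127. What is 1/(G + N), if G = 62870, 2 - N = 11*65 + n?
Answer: 1/62284 ≈ 1.6055e-5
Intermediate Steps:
N = -586 (N = 2 - (11*65 - 127) = 2 - (715 - 127) = 2 - 1*588 = 2 - 588 = -586)
1/(G + N) = 1/(62870 - 586) = 1/62284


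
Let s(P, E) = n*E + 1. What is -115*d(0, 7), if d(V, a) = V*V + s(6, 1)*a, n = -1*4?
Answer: 2415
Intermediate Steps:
n = -4
s(P, E) = 1 - 4*E (s(P, E) = -4*E + 1 = 1 - 4*E)
d(V, a) = V² - 3*a (d(V, a) = V*V + (1 - 4*1)*a = V² + (1 - 4)*a = V² - 3*a)
-115*d(0, 7) = -115*(0² - 3*7) = -115*(0 - 21) = -115*(-21) = 2415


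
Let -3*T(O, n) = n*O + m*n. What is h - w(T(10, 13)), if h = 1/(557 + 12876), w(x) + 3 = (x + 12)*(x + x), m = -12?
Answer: -42945292/120897 ≈ -355.22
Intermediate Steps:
T(O, n) = 4*n - O*n/3 (T(O, n) = -(n*O - 12*n)/3 = -(O*n - 12*n)/3 = -(-12*n + O*n)/3 = 4*n - O*n/3)
w(x) = -3 + 2*x*(12 + x) (w(x) = -3 + (x + 12)*(x + x) = -3 + (12 + x)*(2*x) = -3 + 2*x*(12 + x))
h = 1/13433 ≈ 7.4444e-5
h - w(T(10, 13)) = 1/13433 - (-3 + 2*((⅓)*13*(12 - 1*10))² + 24*((⅓)*13*(12 - 1*10))) = 1/13433 - (-3 + 2*((⅓)*13*(12 - 10))² + 24*((⅓)*13*(12 - 10))) = 1/13433 - (-3 + 2*((⅓)*13*2)² + 24*((⅓)*13*2)) = 1/13433 - (-3 + 2*(26/3)² + 24*(26/3)) = 1/13433 - (-3 + 2*(676/9) + 208) = 1/13433 - (-3 + 1352/9 + 208) = 1/13433 - 1*3197/9 = 1/13433 - 3197/9 = -42945292/120897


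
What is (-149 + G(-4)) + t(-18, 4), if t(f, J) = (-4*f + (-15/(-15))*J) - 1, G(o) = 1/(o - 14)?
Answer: -1333/18 ≈ -74.056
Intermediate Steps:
G(o) = 1/(-14 + o)
t(f, J) = -1 + J - 4*f (t(f, J) = (-4*f + (-15*(-1/15))*J) - 1 = (-4*f + 1*J) - 1 = (-4*f + J) - 1 = (J - 4*f) - 1 = -1 + J - 4*f)
(-149 + G(-4)) + t(-18, 4) = (-149 + 1/(-14 - 4)) + (-1 + 4 - 4*(-18)) = (-149 + 1/(-18)) + (-1 + 4 + 72) = (-149 - 1/18) + 75 = -2683/18 + 75 = -1333/18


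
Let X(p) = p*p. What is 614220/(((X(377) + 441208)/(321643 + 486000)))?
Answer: 496070483460/583337 ≈ 8.5040e+5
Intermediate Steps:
X(p) = p²
614220/(((X(377) + 441208)/(321643 + 486000))) = 614220/(((377² + 441208)/(321643 + 486000))) = 614220/(((142129 + 441208)/807643)) = 614220/((583337*(1/807643))) = 614220/(583337/807643) = 614220*(807643/583337) = 496070483460/583337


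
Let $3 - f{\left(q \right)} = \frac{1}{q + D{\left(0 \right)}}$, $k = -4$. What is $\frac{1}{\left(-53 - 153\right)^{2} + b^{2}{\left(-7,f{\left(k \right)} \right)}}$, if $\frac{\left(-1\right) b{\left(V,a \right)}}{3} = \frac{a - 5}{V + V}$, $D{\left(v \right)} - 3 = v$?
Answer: $\frac{196}{8317465} \approx 2.3565 \cdot 10^{-5}$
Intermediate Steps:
$D{\left(v \right)} = 3 + v$
$f{\left(q \right)} = 3 - \frac{1}{3 + q}$ ($f{\left(q \right)} = 3 - \frac{1}{q + \left(3 + 0\right)} = 3 - \frac{1}{q + 3} = 3 - \frac{1}{3 + q}$)
$b{\left(V,a \right)} = - \frac{3 \left(-5 + a\right)}{2 V}$ ($b{\left(V,a \right)} = - 3 \frac{a - 5}{V + V} = - 3 \frac{-5 + a}{2 V} = - \frac{3 \left(-5 + a\right)}{2 V}$)
$\frac{1}{\left(-53 - 153\right)^{2} + b^{2}{\left(-7,f{\left(k \right)} \right)}} = \frac{1}{\left(-53 - 153\right)^{2} + \left(\frac{3 \left(5 - \frac{8 + 3 \left(-4\right)}{3 - 4}\right)}{2 \left(-7\right)}\right)^{2}} = \frac{1}{\left(-206\right)^{2} + \left(\frac{3}{2} \left(- \frac{1}{7}\right) \left(5 - \frac{8 - 12}{-1}\right)\right)^{2}} = \frac{1}{42436 + \left(\frac{3}{2} \left(- \frac{1}{7}\right) \left(5 - \left(-1\right) \left(-4\right)\right)\right)^{2}} = \frac{1}{42436 + \left(\frac{3}{2} \left(- \frac{1}{7}\right) \left(5 - 4\right)\right)^{2}} = \frac{1}{42436 + \left(\frac{3}{2} \left(- \frac{1}{7}\right) 1\right)^{2}} = \frac{1}{42436 + \left(- \frac{3}{14}\right)^{2}} = \frac{1}{42436 + \frac{9}{196}} = \frac{1}{\frac{8317465}{196}} = \frac{196}{8317465}$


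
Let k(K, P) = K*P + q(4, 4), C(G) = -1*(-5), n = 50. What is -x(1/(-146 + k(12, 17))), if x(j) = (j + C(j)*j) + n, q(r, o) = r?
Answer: -1553/31 ≈ -50.097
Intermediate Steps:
C(G) = 5
k(K, P) = 4 + K*P (k(K, P) = K*P + 4 = 4 + K*P)
x(j) = 50 + 6*j (x(j) = (j + 5*j) + 50 = 6*j + 50 = 50 + 6*j)
-x(1/(-146 + k(12, 17))) = -(50 + 6/(-146 + (4 + 12*17))) = -(50 + 6/(-146 + (4 + 204))) = -(50 + 6/(-146 + 208)) = -(50 + 6/62) = -(50 + 6*(1/62)) = -(50 + 3/31) = -1*1553/31 = -1553/31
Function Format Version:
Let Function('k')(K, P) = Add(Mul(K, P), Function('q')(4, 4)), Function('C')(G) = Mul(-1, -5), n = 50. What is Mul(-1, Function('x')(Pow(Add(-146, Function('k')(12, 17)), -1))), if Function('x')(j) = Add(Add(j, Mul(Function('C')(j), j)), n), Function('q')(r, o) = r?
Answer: Rational(-1553, 31) ≈ -50.097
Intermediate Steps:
Function('C')(G) = 5
Function('k')(K, P) = Add(4, Mul(K, P)) (Function('k')(K, P) = Add(Mul(K, P), 4) = Add(4, Mul(K, P)))
Function('x')(j) = Add(50, Mul(6, j)) (Function('x')(j) = Add(Add(j, Mul(5, j)), 50) = Add(Mul(6, j), 50) = Add(50, Mul(6, j)))
Mul(-1, Function('x')(Pow(Add(-146, Function('k')(12, 17)), -1))) = Mul(-1, Add(50, Mul(6, Pow(Add(-146, Add(4, Mul(12, 17))), -1)))) = Mul(-1, Add(50, Mul(6, Pow(Add(-146, Add(4, 204)), -1)))) = Mul(-1, Add(50, Mul(6, Pow(Add(-146, 208), -1)))) = Mul(-1, Add(50, Mul(6, Pow(62, -1)))) = Mul(-1, Add(50, Mul(6, Rational(1, 62)))) = Mul(-1, Add(50, Rational(3, 31))) = Mul(-1, Rational(1553, 31)) = Rational(-1553, 31)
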